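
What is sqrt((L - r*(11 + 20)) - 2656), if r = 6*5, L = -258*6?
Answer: I*sqrt(5134) ≈ 71.652*I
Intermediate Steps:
L = -1548 (L = -43*36 = -1548)
r = 30
sqrt((L - r*(11 + 20)) - 2656) = sqrt((-1548 - 30*(11 + 20)) - 2656) = sqrt((-1548 - 30*31) - 2656) = sqrt((-1548 - 1*930) - 2656) = sqrt((-1548 - 930) - 2656) = sqrt(-2478 - 2656) = sqrt(-5134) = I*sqrt(5134)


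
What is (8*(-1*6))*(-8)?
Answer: 384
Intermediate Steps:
(8*(-1*6))*(-8) = (8*(-6))*(-8) = -48*(-8) = 384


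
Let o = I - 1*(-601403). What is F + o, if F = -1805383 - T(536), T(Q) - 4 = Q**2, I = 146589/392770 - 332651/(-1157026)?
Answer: -169426147869442004/113611275505 ≈ -1.4913e+6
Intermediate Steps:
I = 75065654396/113611275505 (I = 146589*(1/392770) - 332651*(-1/1157026) = 146589/392770 + 332651/1157026 = 75065654396/113611275505 ≈ 0.66072)
T(Q) = 4 + Q**2
o = 68326236988187911/113611275505 (o = 75065654396/113611275505 - 1*(-601403) = 75065654396/113611275505 + 601403 = 68326236988187911/113611275505 ≈ 6.0140e+5)
F = -2092683 (F = -1805383 - (4 + 536**2) = -1805383 - (4 + 287296) = -1805383 - 1*287300 = -1805383 - 287300 = -2092683)
F + o = -2092683 + 68326236988187911/113611275505 = -169426147869442004/113611275505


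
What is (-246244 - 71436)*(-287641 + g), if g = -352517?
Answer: 203365393440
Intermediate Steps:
(-246244 - 71436)*(-287641 + g) = (-246244 - 71436)*(-287641 - 352517) = -317680*(-640158) = 203365393440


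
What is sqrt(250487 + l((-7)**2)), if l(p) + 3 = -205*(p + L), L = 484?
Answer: 3*sqrt(15691) ≈ 375.79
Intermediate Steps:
l(p) = -99223 - 205*p (l(p) = -3 - 205*(p + 484) = -3 - 205*(484 + p) = -3 + (-99220 - 205*p) = -99223 - 205*p)
sqrt(250487 + l((-7)**2)) = sqrt(250487 + (-99223 - 205*(-7)**2)) = sqrt(250487 + (-99223 - 205*49)) = sqrt(250487 + (-99223 - 10045)) = sqrt(250487 - 109268) = sqrt(141219) = 3*sqrt(15691)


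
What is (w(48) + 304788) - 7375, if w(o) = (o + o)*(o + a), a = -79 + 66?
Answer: 300773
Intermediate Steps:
a = -13
w(o) = 2*o*(-13 + o) (w(o) = (o + o)*(o - 13) = (2*o)*(-13 + o) = 2*o*(-13 + o))
(w(48) + 304788) - 7375 = (2*48*(-13 + 48) + 304788) - 7375 = (2*48*35 + 304788) - 7375 = (3360 + 304788) - 7375 = 308148 - 7375 = 300773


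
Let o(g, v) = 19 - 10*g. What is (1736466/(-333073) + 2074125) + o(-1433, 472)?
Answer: 695612564136/333073 ≈ 2.0885e+6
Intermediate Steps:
(1736466/(-333073) + 2074125) + o(-1433, 472) = (1736466/(-333073) + 2074125) + (19 - 10*(-1433)) = (1736466*(-1/333073) + 2074125) + (19 + 14330) = (-1736466/333073 + 2074125) + 14349 = 690833299659/333073 + 14349 = 695612564136/333073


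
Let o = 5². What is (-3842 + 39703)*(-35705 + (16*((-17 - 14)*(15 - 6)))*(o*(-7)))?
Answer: 26734196195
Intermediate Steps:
o = 25
(-3842 + 39703)*(-35705 + (16*((-17 - 14)*(15 - 6)))*(o*(-7))) = (-3842 + 39703)*(-35705 + (16*((-17 - 14)*(15 - 6)))*(25*(-7))) = 35861*(-35705 + (16*(-31*9))*(-175)) = 35861*(-35705 + (16*(-279))*(-175)) = 35861*(-35705 - 4464*(-175)) = 35861*(-35705 + 781200) = 35861*745495 = 26734196195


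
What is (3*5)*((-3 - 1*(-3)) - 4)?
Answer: -60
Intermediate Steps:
(3*5)*((-3 - 1*(-3)) - 4) = 15*((-3 + 3) - 4) = 15*(0 - 4) = 15*(-4) = -60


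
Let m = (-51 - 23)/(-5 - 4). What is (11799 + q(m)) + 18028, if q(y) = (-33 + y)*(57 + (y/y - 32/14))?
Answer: 597377/21 ≈ 28447.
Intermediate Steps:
m = 74/9 (m = -74/(-9) = -74*(-1/9) = 74/9 ≈ 8.2222)
q(y) = -12870/7 + 390*y/7 (q(y) = (-33 + y)*(57 + (1 - 32*1/14)) = (-33 + y)*(57 + (1 - 16/7)) = (-33 + y)*(57 - 9/7) = (-33 + y)*(390/7) = -12870/7 + 390*y/7)
(11799 + q(m)) + 18028 = (11799 + (-12870/7 + (390/7)*(74/9))) + 18028 = (11799 + (-12870/7 + 9620/21)) + 18028 = (11799 - 28990/21) + 18028 = 218789/21 + 18028 = 597377/21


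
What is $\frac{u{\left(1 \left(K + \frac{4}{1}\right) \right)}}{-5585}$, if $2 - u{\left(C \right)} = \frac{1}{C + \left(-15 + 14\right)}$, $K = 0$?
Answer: $- \frac{1}{3351} \approx -0.00029842$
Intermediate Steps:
$u{\left(C \right)} = 2 - \frac{1}{-1 + C}$ ($u{\left(C \right)} = 2 - \frac{1}{C + \left(-15 + 14\right)} = 2 - \frac{1}{C - 1} = 2 - \frac{1}{-1 + C}$)
$\frac{u{\left(1 \left(K + \frac{4}{1}\right) \right)}}{-5585} = \frac{\frac{1}{-1 + 1 \left(0 + \frac{4}{1}\right)} \left(-3 + 2 \cdot 1 \left(0 + \frac{4}{1}\right)\right)}{-5585} = \frac{-3 + 2 \cdot 1 \left(0 + 4 \cdot 1\right)}{-1 + 1 \left(0 + 4 \cdot 1\right)} \left(- \frac{1}{5585}\right) = \frac{-3 + 2 \cdot 1 \left(0 + 4\right)}{-1 + 1 \left(0 + 4\right)} \left(- \frac{1}{5585}\right) = \frac{-3 + 2 \cdot 1 \cdot 4}{-1 + 1 \cdot 4} \left(- \frac{1}{5585}\right) = \frac{-3 + 2 \cdot 4}{-1 + 4} \left(- \frac{1}{5585}\right) = \frac{-3 + 8}{3} \left(- \frac{1}{5585}\right) = \frac{1}{3} \cdot 5 \left(- \frac{1}{5585}\right) = \frac{5}{3} \left(- \frac{1}{5585}\right) = - \frac{1}{3351}$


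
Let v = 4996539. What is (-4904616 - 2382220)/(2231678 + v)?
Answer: -7286836/7228217 ≈ -1.0081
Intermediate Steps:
(-4904616 - 2382220)/(2231678 + v) = (-4904616 - 2382220)/(2231678 + 4996539) = -7286836/7228217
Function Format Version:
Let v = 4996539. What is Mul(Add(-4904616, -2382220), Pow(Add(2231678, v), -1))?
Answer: Rational(-7286836, 7228217) ≈ -1.0081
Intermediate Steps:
Mul(Add(-4904616, -2382220), Pow(Add(2231678, v), -1)) = Mul(Add(-4904616, -2382220), Pow(Add(2231678, 4996539), -1)) = Mul(-7286836, Pow(7228217, -1)) = Mul(-7286836, Rational(1, 7228217)) = Rational(-7286836, 7228217)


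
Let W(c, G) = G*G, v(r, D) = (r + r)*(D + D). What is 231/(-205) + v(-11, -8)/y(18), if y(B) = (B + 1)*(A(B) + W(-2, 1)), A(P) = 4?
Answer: 10043/3895 ≈ 2.5784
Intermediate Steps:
v(r, D) = 4*D*r (v(r, D) = (2*r)*(2*D) = 4*D*r)
W(c, G) = G²
y(B) = 5 + 5*B (y(B) = (B + 1)*(4 + 1²) = (1 + B)*(4 + 1) = (1 + B)*5 = 5 + 5*B)
231/(-205) + v(-11, -8)/y(18) = 231/(-205) + (4*(-8)*(-11))/(5 + 5*18) = 231*(-1/205) + 352/(5 + 90) = -231/205 + 352/95 = 10043/3895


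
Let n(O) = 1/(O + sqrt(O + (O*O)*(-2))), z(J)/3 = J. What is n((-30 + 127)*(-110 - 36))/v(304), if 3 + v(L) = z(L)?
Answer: -1/38620683 - 5*I*sqrt(16045546)/546946112646 ≈ -2.5893e-8 - 3.6619e-8*I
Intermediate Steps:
z(J) = 3*J
v(L) = -3 + 3*L
n(O) = 1/(O + sqrt(O - 2*O**2)) (n(O) = 1/(O + sqrt(O + O**2*(-2))) = 1/(O + sqrt(O - 2*O**2)))
n((-30 + 127)*(-110 - 36))/v(304) = 1/(((-30 + 127)*(-110 - 36) + sqrt(((-30 + 127)*(-110 - 36))*(1 - 2*(-30 + 127)*(-110 - 36))))*(-3 + 3*304)) = 1/((97*(-146) + sqrt((97*(-146))*(1 - 194*(-146))))*(-3 + 912)) = 1/(-14162 + sqrt(-14162*(1 - 2*(-14162)))*909) = (1/909)/(-14162 + sqrt(-14162*(1 + 28324))) = (1/909)/(-14162 + sqrt(-14162*28325)) = (1/909)/(-14162 + sqrt(-401138650)) = (1/909)/(-14162 + 5*I*sqrt(16045546)) = 1/(909*(-14162 + 5*I*sqrt(16045546)))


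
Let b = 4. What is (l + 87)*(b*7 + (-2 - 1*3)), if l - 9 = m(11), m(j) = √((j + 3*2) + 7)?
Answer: 2208 + 46*√6 ≈ 2320.7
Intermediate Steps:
m(j) = √(13 + j) (m(j) = √((j + 6) + 7) = √((6 + j) + 7) = √(13 + j))
l = 9 + 2*√6 (l = 9 + √(13 + 11) = 9 + √24 = 9 + 2*√6 ≈ 13.899)
(l + 87)*(b*7 + (-2 - 1*3)) = ((9 + 2*√6) + 87)*(4*7 + (-2 - 1*3)) = (96 + 2*√6)*(28 + (-2 - 3)) = (96 + 2*√6)*(28 - 5) = (96 + 2*√6)*23 = 2208 + 46*√6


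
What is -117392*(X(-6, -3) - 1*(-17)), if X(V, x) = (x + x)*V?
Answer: -6221776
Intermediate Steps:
X(V, x) = 2*V*x (X(V, x) = (2*x)*V = 2*V*x)
-117392*(X(-6, -3) - 1*(-17)) = -117392*(2*(-6)*(-3) - 1*(-17)) = -117392*(36 + 17) = -117392*53 = -6221776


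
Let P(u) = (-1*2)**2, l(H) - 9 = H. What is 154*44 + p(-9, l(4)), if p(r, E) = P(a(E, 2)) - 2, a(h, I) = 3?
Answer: 6778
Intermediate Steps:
l(H) = 9 + H
P(u) = 4 (P(u) = (-2)**2 = 4)
p(r, E) = 2 (p(r, E) = 4 - 2 = 2)
154*44 + p(-9, l(4)) = 154*44 + 2 = 6776 + 2 = 6778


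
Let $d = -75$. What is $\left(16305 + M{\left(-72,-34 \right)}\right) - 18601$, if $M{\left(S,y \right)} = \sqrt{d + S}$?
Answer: $-2296 + 7 i \sqrt{3} \approx -2296.0 + 12.124 i$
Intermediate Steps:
$M{\left(S,y \right)} = \sqrt{-75 + S}$
$\left(16305 + M{\left(-72,-34 \right)}\right) - 18601 = \left(16305 + \sqrt{-75 - 72}\right) - 18601 = \left(16305 + \sqrt{-147}\right) - 18601 = \left(16305 + 7 i \sqrt{3}\right) - 18601 = -2296 + 7 i \sqrt{3}$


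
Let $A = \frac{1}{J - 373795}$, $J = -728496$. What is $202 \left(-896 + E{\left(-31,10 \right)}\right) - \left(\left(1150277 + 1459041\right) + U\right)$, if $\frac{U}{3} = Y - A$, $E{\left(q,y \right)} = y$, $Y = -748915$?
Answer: $- \frac{596940179598}{1102291} \approx -5.4155 \cdot 10^{5}$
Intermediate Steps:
$A = - \frac{1}{1102291}$ ($A = \frac{1}{-728496 - 373795} = \frac{1}{-1102291} = - \frac{1}{1102291} \approx -9.072 \cdot 10^{-7}$)
$U = - \frac{2476566792792}{1102291}$ ($U = 3 \left(-748915 - - \frac{1}{1102291}\right) = 3 \left(-748915 + \frac{1}{1102291}\right) = 3 \left(- \frac{825522264264}{1102291}\right) = - \frac{2476566792792}{1102291} \approx -2.2467 \cdot 10^{6}$)
$202 \left(-896 + E{\left(-31,10 \right)}\right) - \left(\left(1150277 + 1459041\right) + U\right) = 202 \left(-896 + 10\right) - \left(\left(1150277 + 1459041\right) - \frac{2476566792792}{1102291}\right) = 202 \left(-886\right) - \left(2609318 - \frac{2476566792792}{1102291}\right) = -178972 - \frac{399660954746}{1102291} = - \frac{596940179598}{1102291}$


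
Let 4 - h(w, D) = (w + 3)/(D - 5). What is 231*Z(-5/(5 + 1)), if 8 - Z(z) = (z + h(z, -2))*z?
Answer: 15103/6 ≈ 2517.2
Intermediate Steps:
h(w, D) = 4 - (3 + w)/(-5 + D) (h(w, D) = 4 - (w + 3)/(D - 5) = 4 - (3 + w)/(-5 + D))
Z(z) = 8 - z*(31/7 + 8*z/7) (Z(z) = 8 - (z + (-23 - z + 4*(-2))/(-5 - 2))*z = 8 - (z + (-23 - z - 8)/(-7))*z = 8 - (z - (-31 - z)/7)*z = 8 - (z + (31/7 + z/7))*z = 8 - (31/7 + 8*z/7)*z = 8 - z*(31/7 + 8*z/7))
231*Z(-5/(5 + 1)) = 231*(8 - (-155)/(7*(5 + 1)) - 8*25/(5 + 1)²/7) = 231*(8 - (-155)/(7*6) - 8*(-5/6)²/7) = 231*(8 - (-155)/(7*6) - 8*(-5*⅙)²/7) = 231*(8 - 31/7*(-⅚) - 8*(-⅚)²/7) = 231*(8 + 155/42 - 8/7*25/36) = 231*(8 + 155/42 - 50/63) = 231*(1373/126) = 15103/6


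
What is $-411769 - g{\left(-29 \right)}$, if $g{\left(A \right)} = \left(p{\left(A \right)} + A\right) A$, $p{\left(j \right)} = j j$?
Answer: $-388221$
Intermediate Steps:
$p{\left(j \right)} = j^{2}$
$g{\left(A \right)} = A \left(A + A^{2}\right)$ ($g{\left(A \right)} = \left(A^{2} + A\right) A = \left(A + A^{2}\right) A = A \left(A + A^{2}\right)$)
$-411769 - g{\left(-29 \right)} = -411769 - \left(-29\right)^{2} \left(1 - 29\right) = -411769 - 841 \left(-28\right) = -411769 - -23548 = -411769 + 23548 = -388221$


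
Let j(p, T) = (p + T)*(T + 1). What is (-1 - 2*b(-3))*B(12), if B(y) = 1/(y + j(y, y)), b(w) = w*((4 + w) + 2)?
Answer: 17/324 ≈ 0.052469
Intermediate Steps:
j(p, T) = (1 + T)*(T + p) (j(p, T) = (T + p)*(1 + T) = (1 + T)*(T + p))
b(w) = w*(6 + w)
B(y) = 1/(2*y² + 3*y) (B(y) = 1/(y + (y + y + y² + y*y)) = 1/(y + (y + y + y² + y²)) = 1/(y + (2*y + 2*y²)) = 1/(2*y² + 3*y))
(-1 - 2*b(-3))*B(12) = (-1 - (-6)*(6 - 3))*(1/(12*(3 + 2*12))) = (-1 - (-6)*3)*(1/(12*(3 + 24))) = (-1 - 2*(-9))*((1/12)/27) = (-1 + 18)*((1/12)*(1/27)) = 17*(1/324) = 17/324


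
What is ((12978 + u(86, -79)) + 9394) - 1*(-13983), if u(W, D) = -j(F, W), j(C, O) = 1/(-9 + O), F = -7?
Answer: 2799334/77 ≈ 36355.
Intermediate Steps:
u(W, D) = -1/(-9 + W)
((12978 + u(86, -79)) + 9394) - 1*(-13983) = ((12978 - 1/(-9 + 86)) + 9394) - 1*(-13983) = ((12978 - 1/77) + 9394) + 13983 = (999305/77 + 9394) + 13983 = 1722643/77 + 13983 = 2799334/77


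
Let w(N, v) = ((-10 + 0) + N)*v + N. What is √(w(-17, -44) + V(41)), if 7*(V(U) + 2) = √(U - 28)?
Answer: √(57281 + 7*√13)/7 ≈ 34.198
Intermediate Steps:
w(N, v) = N + v*(-10 + N) (w(N, v) = (-10 + N)*v + N = v*(-10 + N) + N = N + v*(-10 + N))
V(U) = -2 + √(-28 + U)/7 (V(U) = -2 + √(U - 28)/7 = -2 + √(-28 + U)/7)
√(w(-17, -44) + V(41)) = √((-17 - 10*(-44) - 17*(-44)) + (-2 + √(-28 + 41)/7)) = √((-17 + 440 + 748) + (-2 + √13/7)) = √(1171 + (-2 + √13/7)) = √(1169 + √13/7)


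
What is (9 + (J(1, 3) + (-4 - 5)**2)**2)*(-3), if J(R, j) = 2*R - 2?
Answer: -19710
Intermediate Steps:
J(R, j) = -2 + 2*R
(9 + (J(1, 3) + (-4 - 5)**2)**2)*(-3) = (9 + ((-2 + 2*1) + (-4 - 5)**2)**2)*(-3) = (9 + ((-2 + 2) + (-9)**2)**2)*(-3) = (9 + (0 + 81)**2)*(-3) = (9 + 81**2)*(-3) = (9 + 6561)*(-3) = 6570*(-3) = -19710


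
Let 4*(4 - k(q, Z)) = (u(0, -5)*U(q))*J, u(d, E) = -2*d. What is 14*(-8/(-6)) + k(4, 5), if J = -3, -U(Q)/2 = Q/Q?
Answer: 68/3 ≈ 22.667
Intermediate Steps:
U(Q) = -2 (U(Q) = -2*Q/Q = -2*1 = -2)
k(q, Z) = 4 (k(q, Z) = 4 - -2*0*(-2)*(-3)/4 = 4 - 0*(-2)*(-3)/4 = 4 - 0*(-3) = 4 - ¼*0 = 4 + 0 = 4)
14*(-8/(-6)) + k(4, 5) = 14*(-8/(-6)) + 4 = 14*(-8*(-⅙)) + 4 = 14*(4/3) + 4 = 56/3 + 4 = 68/3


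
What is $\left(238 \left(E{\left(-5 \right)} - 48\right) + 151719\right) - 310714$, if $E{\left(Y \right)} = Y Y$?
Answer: $-164469$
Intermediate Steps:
$E{\left(Y \right)} = Y^{2}$
$\left(238 \left(E{\left(-5 \right)} - 48\right) + 151719\right) - 310714 = \left(238 \left(\left(-5\right)^{2} - 48\right) + 151719\right) - 310714 = \left(238 \left(25 - 48\right) + 151719\right) - 310714 = \left(238 \left(-23\right) + 151719\right) - 310714 = \left(-5474 + 151719\right) - 310714 = 146245 - 310714 = -164469$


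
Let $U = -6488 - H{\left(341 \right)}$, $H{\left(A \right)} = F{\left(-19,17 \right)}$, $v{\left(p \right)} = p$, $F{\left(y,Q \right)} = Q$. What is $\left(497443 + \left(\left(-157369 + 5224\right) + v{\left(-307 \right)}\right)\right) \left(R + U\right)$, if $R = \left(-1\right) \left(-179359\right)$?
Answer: $59633074314$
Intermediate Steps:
$H{\left(A \right)} = 17$
$R = 179359$
$U = -6505$ ($U = -6488 - 17 = -6505$)
$\left(497443 + \left(\left(-157369 + 5224\right) + v{\left(-307 \right)}\right)\right) \left(R + U\right) = \left(497443 + \left(\left(-157369 + 5224\right) - 307\right)\right) \left(179359 - 6505\right) = \left(497443 - 152452\right) 172854 = 344991 \cdot 172854 = 59633074314$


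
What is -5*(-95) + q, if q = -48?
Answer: 427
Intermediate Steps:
-5*(-95) + q = -5*(-95) - 48 = 475 - 48 = 427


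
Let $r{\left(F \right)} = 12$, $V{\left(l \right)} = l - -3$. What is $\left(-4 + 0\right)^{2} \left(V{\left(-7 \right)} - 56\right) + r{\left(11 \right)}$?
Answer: $-948$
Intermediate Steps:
$V{\left(l \right)} = 3 + l$ ($V{\left(l \right)} = l + 3 = 3 + l$)
$\left(-4 + 0\right)^{2} \left(V{\left(-7 \right)} - 56\right) + r{\left(11 \right)} = \left(-4 + 0\right)^{2} \left(\left(3 - 7\right) - 56\right) + 12 = \left(-4\right)^{2} \left(-4 - 56\right) + 12 = 16 \left(-60\right) + 12 = -960 + 12 = -948$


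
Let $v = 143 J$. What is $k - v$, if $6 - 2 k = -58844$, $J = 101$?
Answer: $14982$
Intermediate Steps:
$k = 29425$ ($k = 3 - -29422 = 3 + 29422 = 29425$)
$v = 14443$ ($v = 143 \cdot 101 = 14443$)
$k - v = 29425 - 14443 = 14982$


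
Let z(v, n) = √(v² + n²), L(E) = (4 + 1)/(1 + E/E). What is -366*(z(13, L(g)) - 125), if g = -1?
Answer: 45750 - 183*√701 ≈ 40905.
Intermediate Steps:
L(E) = 5/2 (L(E) = 5/(1 + 1) = 5/2)
z(v, n) = √(n² + v²)
-366*(z(13, L(g)) - 125) = -366*(√((5/2)² + 13²) - 125) = -366*(√(25/4 + 169) - 125) = -366*(√(701/4) - 125) = -366*(√701/2 - 125) = -366*(-125 + √701/2) = 45750 - 183*√701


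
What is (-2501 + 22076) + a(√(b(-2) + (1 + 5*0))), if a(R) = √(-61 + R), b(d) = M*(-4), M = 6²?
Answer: 19575 + √(-61 + I*√143) ≈ 19576.0 + 7.8473*I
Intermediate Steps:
M = 36
b(d) = -144 (b(d) = 36*(-4) = -144)
(-2501 + 22076) + a(√(b(-2) + (1 + 5*0))) = (-2501 + 22076) + √(-61 + √(-144 + (1 + 5*0))) = 19575 + √(-61 + √(-144 + (1 + 0))) = 19575 + √(-61 + √(-144 + 1)) = 19575 + √(-61 + √(-143)) = 19575 + √(-61 + I*√143)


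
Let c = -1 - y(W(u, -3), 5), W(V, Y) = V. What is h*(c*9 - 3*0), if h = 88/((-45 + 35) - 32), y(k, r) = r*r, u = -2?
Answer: 3432/7 ≈ 490.29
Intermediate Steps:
y(k, r) = r**2
h = -44/21 (h = 88/(-10 - 32) = 88/(-42) = 88*(-1/42) = -44/21 ≈ -2.0952)
c = -26 (c = -1 - 1*5**2 = -1 - 1*25 = -1 - 25 = -26)
h*(c*9 - 3*0) = -44*(-26*9 - 3*0)/21 = -44*(-234 + 0)/21 = -44/21*(-234) = 3432/7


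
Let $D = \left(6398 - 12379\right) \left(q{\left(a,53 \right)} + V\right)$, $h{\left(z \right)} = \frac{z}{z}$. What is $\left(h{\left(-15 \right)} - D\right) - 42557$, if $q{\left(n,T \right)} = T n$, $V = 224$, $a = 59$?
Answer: $19999775$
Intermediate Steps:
$h{\left(z \right)} = 1$
$D = -20042331$ ($D = \left(6398 - 12379\right) \left(53 \cdot 59 + 224\right) = - 5981 \left(3127 + 224\right) = \left(-5981\right) 3351 = -20042331$)
$\left(h{\left(-15 \right)} - D\right) - 42557 = \left(1 - -20042331\right) - 42557 = \left(1 + 20042331\right) - 42557 = 20042332 - 42557 = 19999775$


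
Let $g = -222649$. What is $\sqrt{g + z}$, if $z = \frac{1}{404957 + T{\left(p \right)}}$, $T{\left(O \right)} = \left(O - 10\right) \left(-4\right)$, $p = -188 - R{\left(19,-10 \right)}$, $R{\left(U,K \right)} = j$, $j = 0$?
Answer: $\frac{130 i \sqrt{2168947103711}}{405749} \approx 471.86 i$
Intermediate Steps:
$R{\left(U,K \right)} = 0$
$p = -188$ ($p = -188 - 0 = -188 + 0 = -188$)
$T{\left(O \right)} = 40 - 4 O$ ($T{\left(O \right)} = \left(-10 + O\right) \left(-4\right) = 40 - 4 O$)
$z = \frac{1}{405749}$ ($z = \frac{1}{404957 + \left(40 - -752\right)} = \frac{1}{404957 + \left(40 + 752\right)} = \frac{1}{404957 + 792} = \frac{1}{405749} \approx 2.4646 \cdot 10^{-6}$)
$\sqrt{g + z} = \sqrt{-222649 + \frac{1}{405749}} = \sqrt{- \frac{90339609100}{405749}} = \frac{130 i \sqrt{2168947103711}}{405749}$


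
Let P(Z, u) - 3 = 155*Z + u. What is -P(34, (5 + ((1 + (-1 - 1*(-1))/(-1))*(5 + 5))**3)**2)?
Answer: -1015298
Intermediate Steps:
P(Z, u) = 3 + u + 155*Z (P(Z, u) = 3 + (155*Z + u) = 3 + (u + 155*Z) = 3 + u + 155*Z)
-P(34, (5 + ((1 + (-1 - 1*(-1))/(-1))*(5 + 5))**3)**2) = -(3 + (5 + ((1 + (-1 - 1*(-1))/(-1))*(5 + 5))**3)**2 + 155*34) = -(3 + (5 + ((1 + (-1 + 1)*(-1))*10)**3)**2 + 5270) = -(3 + (5 + ((1 + 0*(-1))*10)**3)**2 + 5270) = -(3 + (5 + ((1 + 0)*10)**3)**2 + 5270) = -(3 + (5 + (1*10)**3)**2 + 5270) = -(3 + (5 + 10**3)**2 + 5270) = -(3 + (5 + 1000)**2 + 5270) = -(3 + 1005**2 + 5270) = -(3 + 1010025 + 5270) = -1*1015298 = -1015298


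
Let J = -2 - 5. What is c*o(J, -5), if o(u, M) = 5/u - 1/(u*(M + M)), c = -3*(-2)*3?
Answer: -459/35 ≈ -13.114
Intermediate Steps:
J = -7
c = 18 (c = 6*3 = 18)
o(u, M) = 5/u - 1/(2*M*u) (o(u, M) = 5/u - 1/(u*(2*M)) = 5/u - 1/(2*M*u))
c*o(J, -5) = 18*((1/2)*(-1 + 10*(-5))/(-5*(-7))) = 18*((1/2)*(-1/5)*(-1/7)*(-1 - 50)) = 18*((1/2)*(-1/5)*(-1/7)*(-51)) = 18*(-51/70) = -459/35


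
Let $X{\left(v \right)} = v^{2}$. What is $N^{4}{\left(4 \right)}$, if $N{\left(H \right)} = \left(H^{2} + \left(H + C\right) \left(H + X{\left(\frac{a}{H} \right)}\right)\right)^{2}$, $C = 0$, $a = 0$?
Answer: $1099511627776$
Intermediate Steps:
$N{\left(H \right)} = 4 H^{4}$ ($N{\left(H \right)} = \left(H^{2} + \left(H + 0\right) \left(H + \left(\frac{0}{H}\right)^{2}\right)\right)^{2} = \left(H^{2} + H \left(H + 0^{2}\right)\right)^{2} = \left(H^{2} + H \left(H + 0\right)\right)^{2} = \left(H^{2} + H H\right)^{2} = \left(H^{2} + H^{2}\right)^{2} = \left(2 H^{2}\right)^{2} = 4 H^{4}$)
$N^{4}{\left(4 \right)} = \left(4 \cdot 4^{4}\right)^{4} = \left(4 \cdot 256\right)^{4} = 1024^{4} = 1099511627776$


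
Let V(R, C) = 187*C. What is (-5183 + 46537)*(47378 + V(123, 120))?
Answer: 2887253572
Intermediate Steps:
(-5183 + 46537)*(47378 + V(123, 120)) = (-5183 + 46537)*(47378 + 187*120) = 41354*(47378 + 22440) = 41354*69818 = 2887253572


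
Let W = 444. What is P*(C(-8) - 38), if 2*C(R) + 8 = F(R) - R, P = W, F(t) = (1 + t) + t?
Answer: -20202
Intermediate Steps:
F(t) = 1 + 2*t
P = 444
C(R) = -7/2 + R/2 (C(R) = -4 + ((1 + 2*R) - R)/2 = -4 + (1 + R)/2 = -4 + (½ + R/2) = -7/2 + R/2)
P*(C(-8) - 38) = 444*((-7/2 + (½)*(-8)) - 38) = 444*((-7/2 - 4) - 38) = 444*(-15/2 - 38) = 444*(-91/2) = -20202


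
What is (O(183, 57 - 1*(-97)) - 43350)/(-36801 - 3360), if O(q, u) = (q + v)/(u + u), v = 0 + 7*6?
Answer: 4450525/4123196 ≈ 1.0794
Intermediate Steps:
v = 42 (v = 0 + 42 = 42)
O(q, u) = (42 + q)/(2*u) (O(q, u) = (q + 42)/(u + u) = (42 + q)/((2*u)) = (42 + q)*(1/(2*u)) = (42 + q)/(2*u))
(O(183, 57 - 1*(-97)) - 43350)/(-36801 - 3360) = ((42 + 183)/(2*(57 - 1*(-97))) - 43350)/(-36801 - 3360) = ((1/2)*225/(57 + 97) - 43350)/(-40161) = ((1/2)*225/154 - 43350)*(-1/40161) = ((1/2)*(1/154)*225 - 43350)*(-1/40161) = (225/308 - 43350)*(-1/40161) = -13351575/308*(-1/40161) = 4450525/4123196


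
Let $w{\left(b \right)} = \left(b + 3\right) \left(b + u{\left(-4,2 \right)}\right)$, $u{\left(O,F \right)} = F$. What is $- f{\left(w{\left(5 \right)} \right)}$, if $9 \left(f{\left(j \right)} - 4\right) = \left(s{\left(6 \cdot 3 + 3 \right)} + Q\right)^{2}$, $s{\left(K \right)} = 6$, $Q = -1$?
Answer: $- \frac{61}{9} \approx -6.7778$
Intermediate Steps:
$w{\left(b \right)} = \left(2 + b\right) \left(3 + b\right)$ ($w{\left(b \right)} = \left(b + 3\right) \left(b + 2\right) = \left(3 + b\right) \left(2 + b\right) = \left(2 + b\right) \left(3 + b\right)$)
$f{\left(j \right)} = \frac{61}{9}$ ($f{\left(j \right)} = 4 + \frac{\left(6 - 1\right)^{2}}{9} = 4 + \frac{5^{2}}{9} = 4 + \frac{1}{9} \cdot 25 = 4 + \frac{25}{9} = \frac{61}{9}$)
$- f{\left(w{\left(5 \right)} \right)} = \left(-1\right) \frac{61}{9} = - \frac{61}{9}$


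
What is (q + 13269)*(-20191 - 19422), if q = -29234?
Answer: 632421545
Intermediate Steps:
(q + 13269)*(-20191 - 19422) = (-29234 + 13269)*(-20191 - 19422) = -15965*(-39613) = 632421545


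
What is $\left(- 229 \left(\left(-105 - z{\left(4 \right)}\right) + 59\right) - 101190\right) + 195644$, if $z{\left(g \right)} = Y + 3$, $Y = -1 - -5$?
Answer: $106591$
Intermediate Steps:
$Y = 4$ ($Y = -1 + 5 = 4$)
$z{\left(g \right)} = 7$ ($z{\left(g \right)} = 4 + 3 = 7$)
$\left(- 229 \left(\left(-105 - z{\left(4 \right)}\right) + 59\right) - 101190\right) + 195644 = \left(- 229 \left(\left(-105 - 7\right) + 59\right) - 101190\right) + 195644 = \left(- 229 \left(-112 + 59\right) - 101190\right) + 195644 = \left(\left(-229\right) \left(-53\right) - 101190\right) + 195644 = \left(12137 - 101190\right) + 195644 = -89053 + 195644 = 106591$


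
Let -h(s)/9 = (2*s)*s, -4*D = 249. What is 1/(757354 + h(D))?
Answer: 8/5500823 ≈ 1.4543e-6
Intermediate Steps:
D = -249/4 (D = -¼*249 = -249/4 ≈ -62.250)
h(s) = -18*s² (h(s) = -9*2*s*s = -18*s²)
1/(757354 + h(D)) = 1/(757354 - 18*(-249/4)²) = 1/(757354 - 18*62001/16) = 1/(757354 - 558009/8) = 1/(5500823/8) = 8/5500823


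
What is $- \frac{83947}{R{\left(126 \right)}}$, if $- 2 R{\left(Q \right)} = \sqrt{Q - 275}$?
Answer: $- \frac{167894 i \sqrt{149}}{149} \approx - 13754.0 i$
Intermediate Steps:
$R{\left(Q \right)} = - \frac{\sqrt{-275 + Q}}{2}$ ($R{\left(Q \right)} = - \frac{\sqrt{Q - 275}}{2} = - \frac{\sqrt{-275 + Q}}{2}$)
$- \frac{83947}{R{\left(126 \right)}} = - \frac{83947}{\left(- \frac{1}{2}\right) \sqrt{-275 + 126}} = - \frac{83947}{\left(- \frac{1}{2}\right) \sqrt{-149}} = - \frac{83947}{\left(- \frac{1}{2}\right) i \sqrt{149}} = - 83947 \frac{2 i \sqrt{149}}{149} = - \frac{167894 i \sqrt{149}}{149}$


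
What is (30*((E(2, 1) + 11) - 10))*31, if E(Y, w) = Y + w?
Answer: 3720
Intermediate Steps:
(30*((E(2, 1) + 11) - 10))*31 = (30*(((2 + 1) + 11) - 10))*31 = (30*((3 + 11) - 10))*31 = (30*(14 - 10))*31 = (30*4)*31 = 120*31 = 3720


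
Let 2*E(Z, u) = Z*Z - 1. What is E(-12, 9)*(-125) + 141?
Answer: -17593/2 ≈ -8796.5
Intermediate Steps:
E(Z, u) = -1/2 + Z**2/2 (E(Z, u) = (Z*Z - 1)/2 = (Z**2 - 1)/2 = (-1 + Z**2)/2 = -1/2 + Z**2/2)
E(-12, 9)*(-125) + 141 = (-1/2 + (1/2)*(-12)**2)*(-125) + 141 = (-1/2 + (1/2)*144)*(-125) + 141 = (-1/2 + 72)*(-125) + 141 = (143/2)*(-125) + 141 = -17875/2 + 141 = -17593/2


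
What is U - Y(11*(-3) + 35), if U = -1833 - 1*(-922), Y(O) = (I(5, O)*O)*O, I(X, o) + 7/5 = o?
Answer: -4567/5 ≈ -913.40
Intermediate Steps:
I(X, o) = -7/5 + o
Y(O) = O²*(-7/5 + O) (Y(O) = ((-7/5 + O)*O)*O = (O*(-7/5 + O))*O = O²*(-7/5 + O))
U = -911 (U = -1833 + 922 = -911)
U - Y(11*(-3) + 35) = -911 - (11*(-3) + 35)²*(-7/5 + (11*(-3) + 35)) = -911 - (-33 + 35)²*(-7/5 + (-33 + 35)) = -911 - 2²*(-7/5 + 2) = -911 - 4*3/5 = -911 - 1*12/5 = -911 - 12/5 = -4567/5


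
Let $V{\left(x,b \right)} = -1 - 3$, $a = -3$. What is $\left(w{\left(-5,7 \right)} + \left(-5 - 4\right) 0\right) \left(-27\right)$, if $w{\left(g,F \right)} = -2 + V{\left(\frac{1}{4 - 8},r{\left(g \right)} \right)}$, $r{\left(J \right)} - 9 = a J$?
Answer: $162$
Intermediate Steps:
$r{\left(J \right)} = 9 - 3 J$
$V{\left(x,b \right)} = -4$
$w{\left(g,F \right)} = -6$ ($w{\left(g,F \right)} = -2 - 4 = -6$)
$\left(w{\left(-5,7 \right)} + \left(-5 - 4\right) 0\right) \left(-27\right) = \left(-6 + \left(-5 - 4\right) 0\right) \left(-27\right) = \left(-6 - 0\right) \left(-27\right) = \left(-6 + 0\right) \left(-27\right) = \left(-6\right) \left(-27\right) = 162$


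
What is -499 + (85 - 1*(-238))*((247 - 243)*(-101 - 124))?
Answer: -291199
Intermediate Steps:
-499 + (85 - 1*(-238))*((247 - 243)*(-101 - 124)) = -499 + (85 + 238)*(4*(-225)) = -499 + 323*(-900) = -499 - 290700 = -291199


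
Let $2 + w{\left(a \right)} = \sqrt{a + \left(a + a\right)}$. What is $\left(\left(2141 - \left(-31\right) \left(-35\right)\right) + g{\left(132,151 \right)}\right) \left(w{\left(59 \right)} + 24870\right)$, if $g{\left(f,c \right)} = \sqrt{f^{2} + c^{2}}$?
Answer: $\left(1056 + 5 \sqrt{1609}\right) \left(24868 + \sqrt{177}\right) \approx 3.1265 \cdot 10^{7}$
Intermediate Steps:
$w{\left(a \right)} = -2 + \sqrt{3} \sqrt{a}$ ($w{\left(a \right)} = -2 + \sqrt{a + \left(a + a\right)} = -2 + \sqrt{a + 2 a} = -2 + \sqrt{3 a} = -2 + \sqrt{3} \sqrt{a}$)
$g{\left(f,c \right)} = \sqrt{c^{2} + f^{2}}$
$\left(\left(2141 - \left(-31\right) \left(-35\right)\right) + g{\left(132,151 \right)}\right) \left(w{\left(59 \right)} + 24870\right) = \left(\left(2141 - \left(-31\right) \left(-35\right)\right) + \sqrt{151^{2} + 132^{2}}\right) \left(\left(-2 + \sqrt{3} \sqrt{59}\right) + 24870\right) = \left(\left(2141 - 1085\right) + \sqrt{22801 + 17424}\right) \left(\left(-2 + \sqrt{177}\right) + 24870\right) = \left(\left(2141 - 1085\right) + \sqrt{40225}\right) \left(24868 + \sqrt{177}\right) = \left(1056 + 5 \sqrt{1609}\right) \left(24868 + \sqrt{177}\right)$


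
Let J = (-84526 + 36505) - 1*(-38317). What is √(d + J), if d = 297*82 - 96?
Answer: √14554 ≈ 120.64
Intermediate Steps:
d = 24258 (d = 24354 - 96 = 24258)
J = -9704 (J = -48021 + 38317 = -9704)
√(d + J) = √(24258 - 9704) = √14554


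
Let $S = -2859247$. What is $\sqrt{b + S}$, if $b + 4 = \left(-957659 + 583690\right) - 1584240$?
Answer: $2 i \sqrt{1204365} \approx 2194.9 i$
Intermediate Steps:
$b = -1958213$ ($b = -4 + \left(\left(-957659 + 583690\right) - 1584240\right) = -4 - 1958209 = -1958213$)
$\sqrt{b + S} = \sqrt{-1958213 - 2859247} = \sqrt{-4817460} = 2 i \sqrt{1204365}$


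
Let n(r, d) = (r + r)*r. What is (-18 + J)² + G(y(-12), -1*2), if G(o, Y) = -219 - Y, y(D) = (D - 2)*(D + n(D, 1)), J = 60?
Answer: 1547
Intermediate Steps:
n(r, d) = 2*r² (n(r, d) = (2*r)*r = 2*r²)
y(D) = (-2 + D)*(D + 2*D²) (y(D) = (D - 2)*(D + 2*D²) = (-2 + D)*(D + 2*D²))
(-18 + J)² + G(y(-12), -1*2) = (-18 + 60)² + (-219 - (-1)*2) = 42² + (-219 - 1*(-2)) = 1764 + (-219 + 2) = 1764 - 217 = 1547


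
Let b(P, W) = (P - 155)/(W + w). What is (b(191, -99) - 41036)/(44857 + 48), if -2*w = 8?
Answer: -4226744/4625215 ≈ -0.91385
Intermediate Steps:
w = -4 (w = -½*8 = -4)
b(P, W) = (-155 + P)/(-4 + W) (b(P, W) = (P - 155)/(W - 4) = (-155 + P)/(-4 + W))
(b(191, -99) - 41036)/(44857 + 48) = ((-155 + 191)/(-4 - 99) - 41036)/(44857 + 48) = (36/(-103) - 41036)/44905 = (-1/103*36 - 41036)*(1/44905) = (-36/103 - 41036)*(1/44905) = -4226744/103*1/44905 = -4226744/4625215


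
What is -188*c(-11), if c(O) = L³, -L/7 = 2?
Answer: 515872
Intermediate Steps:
L = -14 (L = -7*2 = -14)
c(O) = -2744 (c(O) = (-14)³ = -2744)
-188*c(-11) = -188*(-2744) = 515872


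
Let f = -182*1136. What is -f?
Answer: 206752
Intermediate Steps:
f = -206752
-f = -1*(-206752) = 206752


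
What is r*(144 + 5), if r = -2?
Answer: -298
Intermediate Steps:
r*(144 + 5) = -2*(144 + 5) = -2*149 = -298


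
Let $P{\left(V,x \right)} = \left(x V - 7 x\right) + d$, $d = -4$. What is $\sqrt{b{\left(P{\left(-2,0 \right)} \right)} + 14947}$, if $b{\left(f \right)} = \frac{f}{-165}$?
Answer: $\frac{\sqrt{406932735}}{165} \approx 122.26$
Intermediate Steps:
$P{\left(V,x \right)} = -4 - 7 x + V x$ ($P{\left(V,x \right)} = \left(x V - 7 x\right) - 4 = \left(V x - 7 x\right) - 4 = \left(- 7 x + V x\right) - 4 = -4 - 7 x + V x$)
$b{\left(f \right)} = - \frac{f}{165}$ ($b{\left(f \right)} = f \left(- \frac{1}{165}\right) = - \frac{f}{165}$)
$\sqrt{b{\left(P{\left(-2,0 \right)} \right)} + 14947} = \sqrt{- \frac{-4 - 0 - 0}{165} + 14947} = \sqrt{- \frac{-4 + 0 + 0}{165} + 14947} = \sqrt{\left(- \frac{1}{165}\right) \left(-4\right) + 14947} = \sqrt{\frac{4}{165} + 14947} = \sqrt{\frac{2466259}{165}} = \frac{\sqrt{406932735}}{165}$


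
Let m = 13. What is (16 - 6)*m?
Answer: 130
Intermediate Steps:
(16 - 6)*m = (16 - 6)*13 = 10*13 = 130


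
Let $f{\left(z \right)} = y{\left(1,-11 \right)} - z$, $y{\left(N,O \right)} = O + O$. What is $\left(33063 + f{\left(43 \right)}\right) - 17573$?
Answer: $15425$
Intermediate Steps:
$y{\left(N,O \right)} = 2 O$
$f{\left(z \right)} = -22 - z$ ($f{\left(z \right)} = 2 \left(-11\right) - z = -22 - z$)
$\left(33063 + f{\left(43 \right)}\right) - 17573 = \left(33063 - 65\right) - 17573 = 32998 - 17573 = 15425$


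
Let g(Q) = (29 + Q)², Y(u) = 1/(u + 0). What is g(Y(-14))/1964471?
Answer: 164025/385036316 ≈ 0.00042600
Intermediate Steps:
Y(u) = 1/u
g(Y(-14))/1964471 = (29 + 1/(-14))²/1964471 = (29 - 1/14)²*(1/1964471) = (405/14)²*(1/1964471) = (164025/196)*(1/1964471) = 164025/385036316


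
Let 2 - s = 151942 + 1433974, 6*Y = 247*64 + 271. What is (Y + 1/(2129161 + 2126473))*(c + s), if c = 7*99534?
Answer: -5070254874039016/2127817 ≈ -2.3828e+9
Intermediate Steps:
Y = 16079/6 (Y = (247*64 + 271)/6 = (15808 + 271)/6 = (⅙)*16079 = 16079/6 ≈ 2679.8)
s = -1585914 (s = 2 - (151942 + 1433974) = 2 - 1*1585916 = 2 - 1585916 = -1585914)
c = 696738
(Y + 1/(2129161 + 2126473))*(c + s) = (16079/6 + 1/(2129161 + 2126473))*(696738 - 1585914) = (16079/6 + 1/4255634)*(-889176) = (17106584773/6383451)*(-889176) = -5070254874039016/2127817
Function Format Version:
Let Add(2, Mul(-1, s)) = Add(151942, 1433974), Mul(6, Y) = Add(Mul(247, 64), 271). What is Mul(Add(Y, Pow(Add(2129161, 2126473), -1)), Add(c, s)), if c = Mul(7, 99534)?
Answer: Rational(-5070254874039016, 2127817) ≈ -2.3828e+9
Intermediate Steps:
Y = Rational(16079, 6) (Y = Mul(Rational(1, 6), Add(Mul(247, 64), 271)) = Mul(Rational(1, 6), Add(15808, 271)) = Mul(Rational(1, 6), 16079) = Rational(16079, 6) ≈ 2679.8)
s = -1585914 (s = Add(2, Mul(-1, Add(151942, 1433974))) = Add(2, Mul(-1, 1585916)) = Add(2, -1585916) = -1585914)
c = 696738
Mul(Add(Y, Pow(Add(2129161, 2126473), -1)), Add(c, s)) = Mul(Add(Rational(16079, 6), Pow(Add(2129161, 2126473), -1)), Add(696738, -1585914)) = Mul(Add(Rational(16079, 6), Pow(4255634, -1)), -889176) = Mul(Add(Rational(16079, 6), Rational(1, 4255634)), -889176) = Mul(Rational(17106584773, 6383451), -889176) = Rational(-5070254874039016, 2127817)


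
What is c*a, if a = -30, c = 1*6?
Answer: -180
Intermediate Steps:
c = 6
c*a = 6*(-30) = -180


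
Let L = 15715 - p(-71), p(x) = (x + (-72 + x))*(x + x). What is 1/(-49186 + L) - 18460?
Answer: -1178837141/63859 ≈ -18460.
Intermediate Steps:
p(x) = 2*x*(-72 + 2*x) (p(x) = (-72 + 2*x)*(2*x) = 2*x*(-72 + 2*x))
L = -14673 (L = 15715 - 4*(-71)*(-36 - 71) = 15715 - 4*(-71)*(-107) = 15715 - 1*30388 = 15715 - 30388 = -14673)
1/(-49186 + L) - 18460 = 1/(-49186 - 14673) - 18460 = 1/(-63859) - 18460 = -1/63859 - 18460 = -1178837141/63859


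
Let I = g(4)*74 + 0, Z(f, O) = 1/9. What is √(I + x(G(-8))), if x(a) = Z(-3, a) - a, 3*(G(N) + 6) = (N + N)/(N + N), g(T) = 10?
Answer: 2*√1678/3 ≈ 27.309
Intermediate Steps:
G(N) = -17/3 (G(N) = -6 + ((N + N)/(N + N))/3 = -6 + ((2*N)/((2*N)))/3 = -6 + ((2*N)*(1/(2*N)))/3 = -6 + (⅓)*1 = -6 + ⅓ = -17/3)
Z(f, O) = ⅑
x(a) = ⅑ - a
I = 740 (I = 10*74 + 0 = 740 + 0 = 740)
√(I + x(G(-8))) = √(740 + (⅑ - 1*(-17/3))) = √(740 + (⅑ + 17/3)) = √(740 + 52/9) = √(6712/9) = 2*√1678/3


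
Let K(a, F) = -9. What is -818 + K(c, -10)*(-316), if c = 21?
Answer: 2026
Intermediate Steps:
-818 + K(c, -10)*(-316) = -818 - 9*(-316) = -818 + 2844 = 2026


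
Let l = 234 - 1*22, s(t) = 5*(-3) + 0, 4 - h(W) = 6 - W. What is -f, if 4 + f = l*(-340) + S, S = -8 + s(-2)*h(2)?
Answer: 72092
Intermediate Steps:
h(W) = -2 + W (h(W) = 4 - (6 - W) = 4 + (-6 + W) = -2 + W)
s(t) = -15 (s(t) = -15 + 0 = -15)
l = 212 (l = 234 - 22 = 212)
S = -8 (S = -8 - 15*(-2 + 2) = -8 - 15*0 = -8 + 0 = -8)
f = -72092 (f = -4 + (212*(-340) - 8) = -4 + (-72080 - 8) = -4 - 72088 = -72092)
-f = -1*(-72092) = 72092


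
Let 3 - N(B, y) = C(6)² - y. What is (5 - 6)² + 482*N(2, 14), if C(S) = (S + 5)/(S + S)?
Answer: 560879/72 ≈ 7790.0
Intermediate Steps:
C(S) = (5 + S)/(2*S) (C(S) = (5 + S)/((2*S)) = (5 + S)*(1/(2*S)) = (5 + S)/(2*S))
N(B, y) = 311/144 + y (N(B, y) = 3 - (((½)*(5 + 6)/6)² - y) = 3 - (((½)*(⅙)*11)² - y) = 3 - ((11/12)² - y) = 3 - (121/144 - y) = 3 + (-121/144 + y) = 311/144 + y)
(5 - 6)² + 482*N(2, 14) = (5 - 6)² + 482*(311/144 + 14) = (-1)² + 482*(2327/144) = 1 + 560807/72 = 560879/72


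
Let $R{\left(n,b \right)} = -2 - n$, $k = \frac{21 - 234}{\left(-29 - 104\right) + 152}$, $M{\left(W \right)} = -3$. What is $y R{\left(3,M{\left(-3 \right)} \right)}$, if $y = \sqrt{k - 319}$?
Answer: $- \frac{5 i \sqrt{119206}}{19} \approx - 90.859 i$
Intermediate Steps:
$k = - \frac{213}{19}$ ($k = - \frac{213}{-133 + 152} = - \frac{213}{19} \approx -11.211$)
$y = \frac{i \sqrt{119206}}{19}$ ($y = \sqrt{- \frac{213}{19} - 319} = \sqrt{- \frac{6274}{19}} = \frac{i \sqrt{119206}}{19} \approx 18.172 i$)
$y R{\left(3,M{\left(-3 \right)} \right)} = \frac{i \sqrt{119206}}{19} \left(-2 - 3\right) = \frac{i \sqrt{119206}}{19} \left(-5\right) = - \frac{5 i \sqrt{119206}}{19}$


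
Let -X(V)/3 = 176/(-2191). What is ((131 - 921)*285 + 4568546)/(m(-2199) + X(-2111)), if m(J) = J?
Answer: -9516380636/4817481 ≈ -1975.4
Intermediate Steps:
X(V) = 528/2191 (X(V) = -528/(-2191) = -528*(-1)/2191 = -3*(-176/2191) = 528/2191)
((131 - 921)*285 + 4568546)/(m(-2199) + X(-2111)) = ((131 - 921)*285 + 4568546)/(-2199 + 528/2191) = (-790*285 + 4568546)/(-4817481/2191) = (-225150 + 4568546)*(-2191/4817481) = 4343396*(-2191/4817481) = -9516380636/4817481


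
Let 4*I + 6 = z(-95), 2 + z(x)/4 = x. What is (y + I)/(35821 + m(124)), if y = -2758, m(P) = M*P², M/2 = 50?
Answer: -5713/3146842 ≈ -0.0018155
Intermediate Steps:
M = 100 (M = 2*50 = 100)
m(P) = 100*P²
z(x) = -8 + 4*x
I = -197/2 (I = -3/2 + (-8 + 4*(-95))/4 = -3/2 + (-8 - 380)/4 = -3/2 + (¼)*(-388) = -3/2 - 97 = -197/2 ≈ -98.500)
(y + I)/(35821 + m(124)) = (-2758 - 197/2)/(35821 + 100*124²) = -5713/(2*(35821 + 100*15376)) = -5713/(2*(35821 + 1537600)) = -5713/2/1573421 = -5713/2*1/1573421 = -5713/3146842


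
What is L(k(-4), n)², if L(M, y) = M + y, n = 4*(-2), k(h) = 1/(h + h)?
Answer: 4225/64 ≈ 66.016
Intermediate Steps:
k(h) = 1/(2*h)
n = -8
L(k(-4), n)² = ((½)/(-4) - 8)² = ((½)*(-¼) - 8)² = (-⅛ - 8)² = (-65/8)² = 4225/64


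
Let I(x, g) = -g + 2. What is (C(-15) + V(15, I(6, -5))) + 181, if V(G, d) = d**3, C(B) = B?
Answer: 509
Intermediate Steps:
I(x, g) = 2 - g
(C(-15) + V(15, I(6, -5))) + 181 = (-15 + (2 - 1*(-5))**3) + 181 = (-15 + (2 + 5)**3) + 181 = (-15 + 7**3) + 181 = (-15 + 343) + 181 = 328 + 181 = 509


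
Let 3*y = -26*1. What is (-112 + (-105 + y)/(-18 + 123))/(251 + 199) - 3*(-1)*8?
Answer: 3366379/141750 ≈ 23.749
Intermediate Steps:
y = -26/3 (y = (-26*1)/3 = (⅓)*(-26) = -26/3 ≈ -8.6667)
(-112 + (-105 + y)/(-18 + 123))/(251 + 199) - 3*(-1)*8 = (-112 + (-105 - 26/3)/(-18 + 123))/(251 + 199) - 3*(-1)*8 = (-112 - 341/3/105)/450 - (-3)*8 = (-112 - 341/3*1/105)*(1/450) - 1*(-24) = (-112 - 341/315)*(1/450) + 24 = -35621/315*1/450 + 24 = -35621/141750 + 24 = 3366379/141750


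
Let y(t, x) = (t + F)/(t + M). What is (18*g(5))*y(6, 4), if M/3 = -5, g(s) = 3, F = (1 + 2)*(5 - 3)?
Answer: -72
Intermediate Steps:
F = 6 (F = 3*2 = 6)
M = -15 (M = 3*(-5) = -15)
y(t, x) = (6 + t)/(-15 + t) (y(t, x) = (t + 6)/(t - 15) = (6 + t)/(-15 + t))
(18*g(5))*y(6, 4) = (18*3)*((6 + 6)/(-15 + 6)) = 54*(12/(-9)) = 54*(-⅑*12) = 54*(-4/3) = -72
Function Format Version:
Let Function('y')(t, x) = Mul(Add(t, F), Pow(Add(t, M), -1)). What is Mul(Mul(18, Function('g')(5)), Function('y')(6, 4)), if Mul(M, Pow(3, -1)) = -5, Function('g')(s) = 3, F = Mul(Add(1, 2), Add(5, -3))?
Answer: -72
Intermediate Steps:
F = 6 (F = Mul(3, 2) = 6)
M = -15 (M = Mul(3, -5) = -15)
Function('y')(t, x) = Mul(Pow(Add(-15, t), -1), Add(6, t)) (Function('y')(t, x) = Mul(Add(t, 6), Pow(Add(t, -15), -1)) = Mul(Add(6, t), Pow(Add(-15, t), -1)) = Mul(Pow(Add(-15, t), -1), Add(6, t)))
Mul(Mul(18, Function('g')(5)), Function('y')(6, 4)) = Mul(Mul(18, 3), Mul(Pow(Add(-15, 6), -1), Add(6, 6))) = Mul(54, Mul(Pow(-9, -1), 12)) = Mul(54, Mul(Rational(-1, 9), 12)) = Mul(54, Rational(-4, 3)) = -72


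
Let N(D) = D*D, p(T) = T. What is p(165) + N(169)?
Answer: 28726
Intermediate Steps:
N(D) = D**2
p(165) + N(169) = 165 + 169**2 = 165 + 28561 = 28726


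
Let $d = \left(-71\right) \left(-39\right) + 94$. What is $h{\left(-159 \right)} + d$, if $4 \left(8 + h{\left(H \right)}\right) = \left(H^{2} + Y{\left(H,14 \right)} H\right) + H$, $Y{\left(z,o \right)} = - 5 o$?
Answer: $11918$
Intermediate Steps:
$d = 2863$ ($d = 2769 + 94 = 2863$)
$h{\left(H \right)} = -8 - \frac{69 H}{4} + \frac{H^{2}}{4}$ ($h{\left(H \right)} = -8 + \frac{\left(H^{2} + \left(-5\right) 14 H\right) + H}{4} = -8 + \frac{\left(H^{2} - 70 H\right) + H}{4} = -8 + \frac{H^{2} - 69 H}{4} = -8 + \left(- \frac{69 H}{4} + \frac{H^{2}}{4}\right) = -8 - \frac{69 H}{4} + \frac{H^{2}}{4}$)
$h{\left(-159 \right)} + d = \left(-8 - - \frac{10971}{4} + \frac{\left(-159\right)^{2}}{4}\right) + 2863 = \left(-8 + \frac{10971}{4} + \frac{1}{4} \cdot 25281\right) + 2863 = \left(-8 + \frac{10971}{4} + \frac{25281}{4}\right) + 2863 = 9055 + 2863 = 11918$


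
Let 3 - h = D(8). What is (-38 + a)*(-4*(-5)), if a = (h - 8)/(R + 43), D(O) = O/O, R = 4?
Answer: -35840/47 ≈ -762.55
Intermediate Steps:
D(O) = 1
h = 2 (h = 3 - 1*1 = 3 - 1 = 2)
a = -6/47 (a = (2 - 8)/(4 + 43) = -6/47 ≈ -0.12766)
(-38 + a)*(-4*(-5)) = (-38 - 6/47)*(-4*(-5)) = -1792/47*20 = -35840/47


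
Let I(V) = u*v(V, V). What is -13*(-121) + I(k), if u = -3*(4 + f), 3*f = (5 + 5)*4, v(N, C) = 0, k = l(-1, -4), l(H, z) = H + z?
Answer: 1573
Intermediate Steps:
k = -5 (k = -1 - 4 = -5)
f = 40/3 (f = ((5 + 5)*4)/3 = (10*4)/3 = (1/3)*40 = 40/3 ≈ 13.333)
u = -52 (u = -3*(4 + 40/3) = -3*52/3 = -52)
I(V) = 0 (I(V) = -52*0 = 0)
-13*(-121) + I(k) = -13*(-121) + 0 = 1573 + 0 = 1573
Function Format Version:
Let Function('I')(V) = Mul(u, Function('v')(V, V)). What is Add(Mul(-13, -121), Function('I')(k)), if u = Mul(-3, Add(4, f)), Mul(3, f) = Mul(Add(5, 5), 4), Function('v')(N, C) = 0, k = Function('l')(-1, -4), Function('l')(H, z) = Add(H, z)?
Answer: 1573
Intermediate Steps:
k = -5 (k = Add(-1, -4) = -5)
f = Rational(40, 3) (f = Mul(Rational(1, 3), Mul(Add(5, 5), 4)) = Mul(Rational(1, 3), Mul(10, 4)) = Mul(Rational(1, 3), 40) = Rational(40, 3) ≈ 13.333)
u = -52 (u = Mul(-3, Add(4, Rational(40, 3))) = Mul(-3, Rational(52, 3)) = -52)
Function('I')(V) = 0 (Function('I')(V) = Mul(-52, 0) = 0)
Add(Mul(-13, -121), Function('I')(k)) = Add(Mul(-13, -121), 0) = Add(1573, 0) = 1573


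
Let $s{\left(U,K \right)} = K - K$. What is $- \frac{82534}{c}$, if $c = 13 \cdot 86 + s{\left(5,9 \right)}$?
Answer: $- \frac{41267}{559} \approx -73.823$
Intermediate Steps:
$s{\left(U,K \right)} = 0$
$c = 1118$ ($c = 13 \cdot 86 + 0 = 1118 + 0 = 1118$)
$- \frac{82534}{c} = - \frac{82534}{1118} = \left(-82534\right) \frac{1}{1118} = - \frac{41267}{559}$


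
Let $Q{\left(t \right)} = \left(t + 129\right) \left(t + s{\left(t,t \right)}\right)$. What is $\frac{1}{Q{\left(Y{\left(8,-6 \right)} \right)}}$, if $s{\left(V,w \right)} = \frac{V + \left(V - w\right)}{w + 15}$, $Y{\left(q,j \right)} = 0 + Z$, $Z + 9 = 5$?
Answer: $- \frac{11}{6000} \approx -0.0018333$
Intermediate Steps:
$Z = -4$ ($Z = -9 + 5 = -4$)
$Y{\left(q,j \right)} = -4$ ($Y{\left(q,j \right)} = 0 - 4 = -4$)
$s{\left(V,w \right)} = \frac{- w + 2 V}{15 + w}$
$Q{\left(t \right)} = \left(129 + t\right) \left(t + \frac{t}{15 + t}\right)$ ($Q{\left(t \right)} = \left(t + 129\right) \left(t + \frac{- t + 2 t}{15 + t}\right) = \left(129 + t\right) \left(t + \frac{t}{15 + t}\right)$)
$\frac{1}{Q{\left(Y{\left(8,-6 \right)} \right)}} = \frac{1}{\left(-4\right) \frac{1}{15 - 4} \left(2064 + \left(-4\right)^{2} + 145 \left(-4\right)\right)} = \frac{1}{\left(-4\right) \frac{1}{11} \left(2064 + 16 - 580\right)} = \frac{1}{\left(-4\right) \frac{1}{11} \cdot 1500} = \frac{1}{- \frac{6000}{11}} = - \frac{11}{6000}$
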